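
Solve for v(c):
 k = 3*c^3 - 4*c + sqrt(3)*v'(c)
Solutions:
 v(c) = C1 - sqrt(3)*c^4/4 + 2*sqrt(3)*c^2/3 + sqrt(3)*c*k/3


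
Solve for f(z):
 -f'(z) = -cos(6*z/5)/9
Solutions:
 f(z) = C1 + 5*sin(6*z/5)/54


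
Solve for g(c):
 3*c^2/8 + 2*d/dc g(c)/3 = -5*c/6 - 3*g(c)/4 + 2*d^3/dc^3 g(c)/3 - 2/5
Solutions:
 g(c) = C1*exp(-c*(8*18^(1/3)/(sqrt(5793) + 81)^(1/3) + 12^(1/3)*(sqrt(5793) + 81)^(1/3))/24)*sin(2^(1/3)*3^(1/6)*c*(-2^(1/3)*3^(2/3)*(sqrt(5793) + 81)^(1/3)/24 + (sqrt(5793) + 81)^(-1/3))) + C2*exp(-c*(8*18^(1/3)/(sqrt(5793) + 81)^(1/3) + 12^(1/3)*(sqrt(5793) + 81)^(1/3))/24)*cos(2^(1/3)*3^(1/6)*c*(-2^(1/3)*3^(2/3)*(sqrt(5793) + 81)^(1/3)/24 + (sqrt(5793) + 81)^(-1/3))) + C3*exp(c*(8*18^(1/3)/(sqrt(5793) + 81)^(1/3) + 12^(1/3)*(sqrt(5793) + 81)^(1/3))/12) - c^2/2 - 2*c/9 - 136/405


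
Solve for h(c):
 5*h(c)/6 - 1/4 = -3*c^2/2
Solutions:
 h(c) = 3/10 - 9*c^2/5


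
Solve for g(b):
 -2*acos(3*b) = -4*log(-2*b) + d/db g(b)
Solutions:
 g(b) = C1 + 4*b*log(-b) - 2*b*acos(3*b) - 4*b + 4*b*log(2) + 2*sqrt(1 - 9*b^2)/3


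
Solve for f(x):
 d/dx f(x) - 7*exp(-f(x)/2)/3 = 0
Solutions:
 f(x) = 2*log(C1 + 7*x/6)


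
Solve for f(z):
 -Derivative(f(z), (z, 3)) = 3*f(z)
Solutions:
 f(z) = C3*exp(-3^(1/3)*z) + (C1*sin(3^(5/6)*z/2) + C2*cos(3^(5/6)*z/2))*exp(3^(1/3)*z/2)


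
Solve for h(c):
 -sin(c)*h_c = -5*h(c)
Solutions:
 h(c) = C1*sqrt(cos(c) - 1)*(cos(c)^2 - 2*cos(c) + 1)/(sqrt(cos(c) + 1)*(cos(c)^2 + 2*cos(c) + 1))


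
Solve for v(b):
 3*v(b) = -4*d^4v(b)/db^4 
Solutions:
 v(b) = (C1*sin(3^(1/4)*b/2) + C2*cos(3^(1/4)*b/2))*exp(-3^(1/4)*b/2) + (C3*sin(3^(1/4)*b/2) + C4*cos(3^(1/4)*b/2))*exp(3^(1/4)*b/2)


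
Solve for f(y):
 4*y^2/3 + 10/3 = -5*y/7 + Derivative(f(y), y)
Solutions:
 f(y) = C1 + 4*y^3/9 + 5*y^2/14 + 10*y/3


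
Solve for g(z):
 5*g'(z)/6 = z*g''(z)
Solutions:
 g(z) = C1 + C2*z^(11/6)


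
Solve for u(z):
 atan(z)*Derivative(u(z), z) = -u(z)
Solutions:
 u(z) = C1*exp(-Integral(1/atan(z), z))


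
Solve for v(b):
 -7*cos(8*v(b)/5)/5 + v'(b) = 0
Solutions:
 -7*b/5 - 5*log(sin(8*v(b)/5) - 1)/16 + 5*log(sin(8*v(b)/5) + 1)/16 = C1


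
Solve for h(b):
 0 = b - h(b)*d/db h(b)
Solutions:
 h(b) = -sqrt(C1 + b^2)
 h(b) = sqrt(C1 + b^2)


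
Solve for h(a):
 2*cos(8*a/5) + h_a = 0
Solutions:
 h(a) = C1 - 5*sin(8*a/5)/4


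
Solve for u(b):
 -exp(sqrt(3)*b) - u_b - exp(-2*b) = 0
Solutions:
 u(b) = C1 - sqrt(3)*exp(sqrt(3)*b)/3 + exp(-2*b)/2


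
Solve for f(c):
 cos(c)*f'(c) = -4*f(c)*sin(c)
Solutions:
 f(c) = C1*cos(c)^4


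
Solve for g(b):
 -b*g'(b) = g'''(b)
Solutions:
 g(b) = C1 + Integral(C2*airyai(-b) + C3*airybi(-b), b)


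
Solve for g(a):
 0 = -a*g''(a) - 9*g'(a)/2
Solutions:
 g(a) = C1 + C2/a^(7/2)


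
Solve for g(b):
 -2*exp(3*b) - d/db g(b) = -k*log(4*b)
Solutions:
 g(b) = C1 + b*k*log(b) + b*k*(-1 + 2*log(2)) - 2*exp(3*b)/3


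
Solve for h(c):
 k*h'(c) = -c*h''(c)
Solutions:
 h(c) = C1 + c^(1 - re(k))*(C2*sin(log(c)*Abs(im(k))) + C3*cos(log(c)*im(k)))


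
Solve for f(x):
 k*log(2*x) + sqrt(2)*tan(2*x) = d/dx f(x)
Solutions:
 f(x) = C1 + k*x*(log(x) - 1) + k*x*log(2) - sqrt(2)*log(cos(2*x))/2


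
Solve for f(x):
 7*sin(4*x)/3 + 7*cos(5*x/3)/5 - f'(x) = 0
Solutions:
 f(x) = C1 + 21*sin(5*x/3)/25 - 7*cos(4*x)/12


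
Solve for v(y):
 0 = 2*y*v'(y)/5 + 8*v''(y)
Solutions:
 v(y) = C1 + C2*erf(sqrt(10)*y/20)


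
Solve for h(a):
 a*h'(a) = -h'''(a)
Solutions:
 h(a) = C1 + Integral(C2*airyai(-a) + C3*airybi(-a), a)


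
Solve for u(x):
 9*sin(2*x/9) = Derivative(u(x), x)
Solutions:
 u(x) = C1 - 81*cos(2*x/9)/2


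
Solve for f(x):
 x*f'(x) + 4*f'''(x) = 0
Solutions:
 f(x) = C1 + Integral(C2*airyai(-2^(1/3)*x/2) + C3*airybi(-2^(1/3)*x/2), x)


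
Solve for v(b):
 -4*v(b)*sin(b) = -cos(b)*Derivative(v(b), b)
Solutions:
 v(b) = C1/cos(b)^4


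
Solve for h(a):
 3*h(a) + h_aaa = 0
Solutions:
 h(a) = C3*exp(-3^(1/3)*a) + (C1*sin(3^(5/6)*a/2) + C2*cos(3^(5/6)*a/2))*exp(3^(1/3)*a/2)


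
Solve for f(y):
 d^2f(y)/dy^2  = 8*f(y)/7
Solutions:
 f(y) = C1*exp(-2*sqrt(14)*y/7) + C2*exp(2*sqrt(14)*y/7)


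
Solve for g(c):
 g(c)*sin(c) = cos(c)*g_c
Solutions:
 g(c) = C1/cos(c)


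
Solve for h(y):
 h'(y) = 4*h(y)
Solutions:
 h(y) = C1*exp(4*y)


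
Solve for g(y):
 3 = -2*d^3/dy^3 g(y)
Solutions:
 g(y) = C1 + C2*y + C3*y^2 - y^3/4


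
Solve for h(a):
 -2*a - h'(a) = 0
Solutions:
 h(a) = C1 - a^2


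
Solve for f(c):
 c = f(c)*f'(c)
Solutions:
 f(c) = -sqrt(C1 + c^2)
 f(c) = sqrt(C1 + c^2)


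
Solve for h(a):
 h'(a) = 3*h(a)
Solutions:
 h(a) = C1*exp(3*a)


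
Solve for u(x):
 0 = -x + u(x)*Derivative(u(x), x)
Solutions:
 u(x) = -sqrt(C1 + x^2)
 u(x) = sqrt(C1 + x^2)


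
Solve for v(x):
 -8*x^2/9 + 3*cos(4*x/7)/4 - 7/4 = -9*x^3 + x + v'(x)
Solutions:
 v(x) = C1 + 9*x^4/4 - 8*x^3/27 - x^2/2 - 7*x/4 + 21*sin(4*x/7)/16


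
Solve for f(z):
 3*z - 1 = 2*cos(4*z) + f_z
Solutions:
 f(z) = C1 + 3*z^2/2 - z - sin(4*z)/2


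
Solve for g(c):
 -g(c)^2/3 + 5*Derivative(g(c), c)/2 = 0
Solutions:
 g(c) = -15/(C1 + 2*c)


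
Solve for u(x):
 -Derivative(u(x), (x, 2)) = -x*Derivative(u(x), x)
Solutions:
 u(x) = C1 + C2*erfi(sqrt(2)*x/2)


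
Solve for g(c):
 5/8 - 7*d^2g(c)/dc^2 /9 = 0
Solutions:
 g(c) = C1 + C2*c + 45*c^2/112


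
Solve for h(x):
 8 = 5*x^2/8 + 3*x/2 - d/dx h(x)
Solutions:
 h(x) = C1 + 5*x^3/24 + 3*x^2/4 - 8*x


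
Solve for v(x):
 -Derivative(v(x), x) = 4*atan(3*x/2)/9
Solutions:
 v(x) = C1 - 4*x*atan(3*x/2)/9 + 4*log(9*x^2 + 4)/27


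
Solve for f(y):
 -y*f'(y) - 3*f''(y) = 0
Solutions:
 f(y) = C1 + C2*erf(sqrt(6)*y/6)


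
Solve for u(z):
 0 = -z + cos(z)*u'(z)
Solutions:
 u(z) = C1 + Integral(z/cos(z), z)


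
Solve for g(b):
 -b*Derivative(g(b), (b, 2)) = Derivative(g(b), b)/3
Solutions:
 g(b) = C1 + C2*b^(2/3)


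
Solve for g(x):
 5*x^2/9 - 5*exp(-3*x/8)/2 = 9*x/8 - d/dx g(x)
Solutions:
 g(x) = C1 - 5*x^3/27 + 9*x^2/16 - 20*exp(-3*x/8)/3


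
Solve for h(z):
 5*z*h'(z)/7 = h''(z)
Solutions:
 h(z) = C1 + C2*erfi(sqrt(70)*z/14)


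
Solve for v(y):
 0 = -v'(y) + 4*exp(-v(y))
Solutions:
 v(y) = log(C1 + 4*y)


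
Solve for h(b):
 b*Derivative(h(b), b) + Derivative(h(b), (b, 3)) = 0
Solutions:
 h(b) = C1 + Integral(C2*airyai(-b) + C3*airybi(-b), b)


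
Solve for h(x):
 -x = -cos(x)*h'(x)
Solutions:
 h(x) = C1 + Integral(x/cos(x), x)


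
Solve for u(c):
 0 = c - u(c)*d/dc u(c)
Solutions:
 u(c) = -sqrt(C1 + c^2)
 u(c) = sqrt(C1 + c^2)


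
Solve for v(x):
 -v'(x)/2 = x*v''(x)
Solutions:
 v(x) = C1 + C2*sqrt(x)


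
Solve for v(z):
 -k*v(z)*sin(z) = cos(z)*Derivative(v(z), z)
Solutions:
 v(z) = C1*exp(k*log(cos(z)))


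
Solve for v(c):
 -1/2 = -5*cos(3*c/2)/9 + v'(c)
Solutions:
 v(c) = C1 - c/2 + 10*sin(3*c/2)/27


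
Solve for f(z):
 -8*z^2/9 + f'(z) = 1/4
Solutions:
 f(z) = C1 + 8*z^3/27 + z/4


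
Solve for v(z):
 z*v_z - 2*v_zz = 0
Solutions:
 v(z) = C1 + C2*erfi(z/2)


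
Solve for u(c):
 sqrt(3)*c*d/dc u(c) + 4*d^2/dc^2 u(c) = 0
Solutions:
 u(c) = C1 + C2*erf(sqrt(2)*3^(1/4)*c/4)


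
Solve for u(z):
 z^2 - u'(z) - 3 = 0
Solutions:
 u(z) = C1 + z^3/3 - 3*z


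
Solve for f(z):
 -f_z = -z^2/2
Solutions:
 f(z) = C1 + z^3/6


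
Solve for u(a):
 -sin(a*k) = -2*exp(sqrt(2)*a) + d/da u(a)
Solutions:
 u(a) = C1 + sqrt(2)*exp(sqrt(2)*a) + cos(a*k)/k


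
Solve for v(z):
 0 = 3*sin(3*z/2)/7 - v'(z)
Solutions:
 v(z) = C1 - 2*cos(3*z/2)/7


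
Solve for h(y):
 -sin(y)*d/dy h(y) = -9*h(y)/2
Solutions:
 h(y) = C1*(cos(y) - 1)^(1/4)*(cos(y)^2 - 2*cos(y) + 1)/((cos(y) + 1)^(1/4)*(cos(y)^2 + 2*cos(y) + 1))


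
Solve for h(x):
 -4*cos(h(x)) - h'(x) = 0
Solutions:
 h(x) = pi - asin((C1 + exp(8*x))/(C1 - exp(8*x)))
 h(x) = asin((C1 + exp(8*x))/(C1 - exp(8*x)))


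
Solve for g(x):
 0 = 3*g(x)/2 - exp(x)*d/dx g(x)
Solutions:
 g(x) = C1*exp(-3*exp(-x)/2)


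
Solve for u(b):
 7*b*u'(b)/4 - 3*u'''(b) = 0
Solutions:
 u(b) = C1 + Integral(C2*airyai(126^(1/3)*b/6) + C3*airybi(126^(1/3)*b/6), b)


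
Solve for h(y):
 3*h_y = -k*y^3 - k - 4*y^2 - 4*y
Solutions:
 h(y) = C1 - k*y^4/12 - k*y/3 - 4*y^3/9 - 2*y^2/3


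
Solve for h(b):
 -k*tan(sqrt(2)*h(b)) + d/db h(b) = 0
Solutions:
 h(b) = sqrt(2)*(pi - asin(C1*exp(sqrt(2)*b*k)))/2
 h(b) = sqrt(2)*asin(C1*exp(sqrt(2)*b*k))/2


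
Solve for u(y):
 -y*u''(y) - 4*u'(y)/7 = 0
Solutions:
 u(y) = C1 + C2*y^(3/7)


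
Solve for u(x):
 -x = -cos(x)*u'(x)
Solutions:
 u(x) = C1 + Integral(x/cos(x), x)


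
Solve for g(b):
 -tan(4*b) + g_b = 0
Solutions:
 g(b) = C1 - log(cos(4*b))/4


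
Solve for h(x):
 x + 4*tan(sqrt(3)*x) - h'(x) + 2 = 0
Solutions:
 h(x) = C1 + x^2/2 + 2*x - 4*sqrt(3)*log(cos(sqrt(3)*x))/3


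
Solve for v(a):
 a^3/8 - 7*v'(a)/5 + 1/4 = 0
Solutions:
 v(a) = C1 + 5*a^4/224 + 5*a/28


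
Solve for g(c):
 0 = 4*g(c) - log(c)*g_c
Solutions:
 g(c) = C1*exp(4*li(c))


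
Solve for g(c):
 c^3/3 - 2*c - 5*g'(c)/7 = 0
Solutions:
 g(c) = C1 + 7*c^4/60 - 7*c^2/5


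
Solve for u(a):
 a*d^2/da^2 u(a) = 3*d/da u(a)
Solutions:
 u(a) = C1 + C2*a^4


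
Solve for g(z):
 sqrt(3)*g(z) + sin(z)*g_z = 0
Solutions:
 g(z) = C1*(cos(z) + 1)^(sqrt(3)/2)/(cos(z) - 1)^(sqrt(3)/2)


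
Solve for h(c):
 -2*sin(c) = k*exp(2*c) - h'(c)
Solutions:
 h(c) = C1 + k*exp(2*c)/2 - 2*cos(c)


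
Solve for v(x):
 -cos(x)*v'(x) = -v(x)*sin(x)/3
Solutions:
 v(x) = C1/cos(x)^(1/3)


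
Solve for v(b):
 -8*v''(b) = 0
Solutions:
 v(b) = C1 + C2*b


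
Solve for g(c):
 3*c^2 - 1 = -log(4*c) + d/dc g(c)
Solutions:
 g(c) = C1 + c^3 + c*log(c) - 2*c + c*log(4)


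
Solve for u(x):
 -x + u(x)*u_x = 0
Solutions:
 u(x) = -sqrt(C1 + x^2)
 u(x) = sqrt(C1 + x^2)


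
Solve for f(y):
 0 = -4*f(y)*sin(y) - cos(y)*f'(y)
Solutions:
 f(y) = C1*cos(y)^4


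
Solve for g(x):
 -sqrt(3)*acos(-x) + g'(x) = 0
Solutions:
 g(x) = C1 + sqrt(3)*(x*acos(-x) + sqrt(1 - x^2))


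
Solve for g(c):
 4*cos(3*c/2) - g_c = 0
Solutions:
 g(c) = C1 + 8*sin(3*c/2)/3


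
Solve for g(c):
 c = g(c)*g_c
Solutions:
 g(c) = -sqrt(C1 + c^2)
 g(c) = sqrt(C1 + c^2)


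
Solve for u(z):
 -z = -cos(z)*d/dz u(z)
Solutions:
 u(z) = C1 + Integral(z/cos(z), z)


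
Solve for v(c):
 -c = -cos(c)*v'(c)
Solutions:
 v(c) = C1 + Integral(c/cos(c), c)


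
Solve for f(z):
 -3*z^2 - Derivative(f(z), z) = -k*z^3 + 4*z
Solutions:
 f(z) = C1 + k*z^4/4 - z^3 - 2*z^2


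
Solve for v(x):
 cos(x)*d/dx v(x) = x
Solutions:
 v(x) = C1 + Integral(x/cos(x), x)


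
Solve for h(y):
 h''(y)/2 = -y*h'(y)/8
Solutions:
 h(y) = C1 + C2*erf(sqrt(2)*y/4)


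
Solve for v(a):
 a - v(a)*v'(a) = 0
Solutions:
 v(a) = -sqrt(C1 + a^2)
 v(a) = sqrt(C1 + a^2)


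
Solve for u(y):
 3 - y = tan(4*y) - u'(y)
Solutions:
 u(y) = C1 + y^2/2 - 3*y - log(cos(4*y))/4


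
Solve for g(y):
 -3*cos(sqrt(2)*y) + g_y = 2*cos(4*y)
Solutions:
 g(y) = C1 + sin(4*y)/2 + 3*sqrt(2)*sin(sqrt(2)*y)/2


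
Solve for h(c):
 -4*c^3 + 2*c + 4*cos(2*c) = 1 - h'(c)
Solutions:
 h(c) = C1 + c^4 - c^2 + c - 2*sin(2*c)


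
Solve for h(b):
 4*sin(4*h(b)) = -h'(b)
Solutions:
 h(b) = -acos((-C1 - exp(32*b))/(C1 - exp(32*b)))/4 + pi/2
 h(b) = acos((-C1 - exp(32*b))/(C1 - exp(32*b)))/4


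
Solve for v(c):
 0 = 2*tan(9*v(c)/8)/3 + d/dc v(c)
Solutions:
 v(c) = -8*asin(C1*exp(-3*c/4))/9 + 8*pi/9
 v(c) = 8*asin(C1*exp(-3*c/4))/9


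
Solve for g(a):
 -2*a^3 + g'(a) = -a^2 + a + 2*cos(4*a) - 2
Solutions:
 g(a) = C1 + a^4/2 - a^3/3 + a^2/2 - 2*a + sin(4*a)/2


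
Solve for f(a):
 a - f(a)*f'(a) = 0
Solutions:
 f(a) = -sqrt(C1 + a^2)
 f(a) = sqrt(C1 + a^2)


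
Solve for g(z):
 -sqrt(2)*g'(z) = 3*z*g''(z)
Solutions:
 g(z) = C1 + C2*z^(1 - sqrt(2)/3)


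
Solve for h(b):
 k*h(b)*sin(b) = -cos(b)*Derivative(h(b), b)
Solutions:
 h(b) = C1*exp(k*log(cos(b)))


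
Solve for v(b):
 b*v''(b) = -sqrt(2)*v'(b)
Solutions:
 v(b) = C1 + C2*b^(1 - sqrt(2))


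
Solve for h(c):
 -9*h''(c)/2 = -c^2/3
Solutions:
 h(c) = C1 + C2*c + c^4/162


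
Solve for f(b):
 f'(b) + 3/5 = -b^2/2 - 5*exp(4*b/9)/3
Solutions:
 f(b) = C1 - b^3/6 - 3*b/5 - 15*exp(4*b/9)/4


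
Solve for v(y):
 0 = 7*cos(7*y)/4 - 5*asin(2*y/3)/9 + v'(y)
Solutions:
 v(y) = C1 + 5*y*asin(2*y/3)/9 + 5*sqrt(9 - 4*y^2)/18 - sin(7*y)/4


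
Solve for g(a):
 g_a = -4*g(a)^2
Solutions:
 g(a) = 1/(C1 + 4*a)


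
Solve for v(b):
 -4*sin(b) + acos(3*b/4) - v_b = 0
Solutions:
 v(b) = C1 + b*acos(3*b/4) - sqrt(16 - 9*b^2)/3 + 4*cos(b)


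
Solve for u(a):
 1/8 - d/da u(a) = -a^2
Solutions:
 u(a) = C1 + a^3/3 + a/8


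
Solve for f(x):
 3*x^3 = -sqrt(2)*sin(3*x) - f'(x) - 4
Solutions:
 f(x) = C1 - 3*x^4/4 - 4*x + sqrt(2)*cos(3*x)/3


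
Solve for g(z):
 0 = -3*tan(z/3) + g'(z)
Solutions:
 g(z) = C1 - 9*log(cos(z/3))


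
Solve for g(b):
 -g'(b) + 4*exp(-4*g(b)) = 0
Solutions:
 g(b) = log(-I*(C1 + 16*b)^(1/4))
 g(b) = log(I*(C1 + 16*b)^(1/4))
 g(b) = log(-(C1 + 16*b)^(1/4))
 g(b) = log(C1 + 16*b)/4


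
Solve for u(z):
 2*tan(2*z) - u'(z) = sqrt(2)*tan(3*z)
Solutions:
 u(z) = C1 - log(cos(2*z)) + sqrt(2)*log(cos(3*z))/3


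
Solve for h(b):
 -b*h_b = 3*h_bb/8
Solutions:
 h(b) = C1 + C2*erf(2*sqrt(3)*b/3)


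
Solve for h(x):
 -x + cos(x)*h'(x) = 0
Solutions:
 h(x) = C1 + Integral(x/cos(x), x)


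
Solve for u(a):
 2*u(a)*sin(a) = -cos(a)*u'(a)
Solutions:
 u(a) = C1*cos(a)^2


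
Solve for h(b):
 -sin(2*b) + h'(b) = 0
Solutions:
 h(b) = C1 - cos(2*b)/2


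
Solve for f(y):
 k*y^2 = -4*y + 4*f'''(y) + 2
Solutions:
 f(y) = C1 + C2*y + C3*y^2 + k*y^5/240 + y^4/24 - y^3/12


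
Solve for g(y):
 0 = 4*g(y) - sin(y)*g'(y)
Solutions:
 g(y) = C1*(cos(y)^2 - 2*cos(y) + 1)/(cos(y)^2 + 2*cos(y) + 1)


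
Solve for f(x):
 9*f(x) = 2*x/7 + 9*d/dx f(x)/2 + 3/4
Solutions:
 f(x) = C1*exp(2*x) + 2*x/63 + 25/252


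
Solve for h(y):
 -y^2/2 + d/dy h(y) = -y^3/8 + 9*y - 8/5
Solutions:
 h(y) = C1 - y^4/32 + y^3/6 + 9*y^2/2 - 8*y/5


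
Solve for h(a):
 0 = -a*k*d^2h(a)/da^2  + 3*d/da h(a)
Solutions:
 h(a) = C1 + a^(((re(k) + 3)*re(k) + im(k)^2)/(re(k)^2 + im(k)^2))*(C2*sin(3*log(a)*Abs(im(k))/(re(k)^2 + im(k)^2)) + C3*cos(3*log(a)*im(k)/(re(k)^2 + im(k)^2)))


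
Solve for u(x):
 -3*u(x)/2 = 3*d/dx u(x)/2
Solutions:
 u(x) = C1*exp(-x)


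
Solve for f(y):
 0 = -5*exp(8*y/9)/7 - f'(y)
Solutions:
 f(y) = C1 - 45*exp(8*y/9)/56


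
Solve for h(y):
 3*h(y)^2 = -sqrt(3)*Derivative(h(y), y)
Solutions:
 h(y) = 1/(C1 + sqrt(3)*y)


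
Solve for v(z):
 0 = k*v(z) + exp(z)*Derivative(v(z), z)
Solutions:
 v(z) = C1*exp(k*exp(-z))


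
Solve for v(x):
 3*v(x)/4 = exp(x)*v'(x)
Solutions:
 v(x) = C1*exp(-3*exp(-x)/4)


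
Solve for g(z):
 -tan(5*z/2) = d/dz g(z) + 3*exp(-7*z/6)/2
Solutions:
 g(z) = C1 - log(tan(5*z/2)^2 + 1)/5 + 9*exp(-7*z/6)/7


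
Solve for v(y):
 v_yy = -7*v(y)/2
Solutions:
 v(y) = C1*sin(sqrt(14)*y/2) + C2*cos(sqrt(14)*y/2)


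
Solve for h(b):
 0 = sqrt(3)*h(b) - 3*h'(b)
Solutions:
 h(b) = C1*exp(sqrt(3)*b/3)


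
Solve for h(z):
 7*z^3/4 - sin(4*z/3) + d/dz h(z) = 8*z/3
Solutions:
 h(z) = C1 - 7*z^4/16 + 4*z^2/3 - 3*cos(4*z/3)/4


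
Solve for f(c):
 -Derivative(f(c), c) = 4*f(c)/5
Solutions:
 f(c) = C1*exp(-4*c/5)


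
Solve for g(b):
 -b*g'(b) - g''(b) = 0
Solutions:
 g(b) = C1 + C2*erf(sqrt(2)*b/2)


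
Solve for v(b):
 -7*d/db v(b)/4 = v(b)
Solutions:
 v(b) = C1*exp(-4*b/7)


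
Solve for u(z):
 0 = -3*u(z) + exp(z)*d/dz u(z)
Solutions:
 u(z) = C1*exp(-3*exp(-z))


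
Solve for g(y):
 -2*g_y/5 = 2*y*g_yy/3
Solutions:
 g(y) = C1 + C2*y^(2/5)


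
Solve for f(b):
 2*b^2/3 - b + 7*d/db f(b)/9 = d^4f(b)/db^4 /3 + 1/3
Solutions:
 f(b) = C1 + C4*exp(3^(2/3)*7^(1/3)*b/3) - 2*b^3/7 + 9*b^2/14 + 3*b/7 + (C2*sin(3^(1/6)*7^(1/3)*b/2) + C3*cos(3^(1/6)*7^(1/3)*b/2))*exp(-3^(2/3)*7^(1/3)*b/6)


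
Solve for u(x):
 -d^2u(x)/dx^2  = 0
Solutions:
 u(x) = C1 + C2*x


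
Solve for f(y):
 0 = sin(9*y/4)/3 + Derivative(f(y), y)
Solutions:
 f(y) = C1 + 4*cos(9*y/4)/27


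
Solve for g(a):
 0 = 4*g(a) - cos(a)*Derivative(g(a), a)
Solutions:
 g(a) = C1*(sin(a)^2 + 2*sin(a) + 1)/(sin(a)^2 - 2*sin(a) + 1)


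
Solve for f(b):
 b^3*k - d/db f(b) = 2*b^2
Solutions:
 f(b) = C1 + b^4*k/4 - 2*b^3/3


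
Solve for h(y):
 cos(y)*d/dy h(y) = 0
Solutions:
 h(y) = C1


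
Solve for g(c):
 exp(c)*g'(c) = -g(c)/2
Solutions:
 g(c) = C1*exp(exp(-c)/2)


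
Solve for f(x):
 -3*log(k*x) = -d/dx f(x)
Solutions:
 f(x) = C1 + 3*x*log(k*x) - 3*x


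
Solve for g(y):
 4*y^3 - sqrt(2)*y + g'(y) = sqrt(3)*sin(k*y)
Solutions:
 g(y) = C1 - y^4 + sqrt(2)*y^2/2 - sqrt(3)*cos(k*y)/k


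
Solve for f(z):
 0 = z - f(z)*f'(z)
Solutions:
 f(z) = -sqrt(C1 + z^2)
 f(z) = sqrt(C1 + z^2)


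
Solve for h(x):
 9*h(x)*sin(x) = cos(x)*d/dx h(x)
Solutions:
 h(x) = C1/cos(x)^9


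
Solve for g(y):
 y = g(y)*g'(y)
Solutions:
 g(y) = -sqrt(C1 + y^2)
 g(y) = sqrt(C1 + y^2)


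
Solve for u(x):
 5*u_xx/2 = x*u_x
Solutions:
 u(x) = C1 + C2*erfi(sqrt(5)*x/5)


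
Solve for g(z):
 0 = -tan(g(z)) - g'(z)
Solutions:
 g(z) = pi - asin(C1*exp(-z))
 g(z) = asin(C1*exp(-z))


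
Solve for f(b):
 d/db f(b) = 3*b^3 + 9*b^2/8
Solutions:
 f(b) = C1 + 3*b^4/4 + 3*b^3/8


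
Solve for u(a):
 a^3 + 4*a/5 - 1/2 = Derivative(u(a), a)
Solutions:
 u(a) = C1 + a^4/4 + 2*a^2/5 - a/2


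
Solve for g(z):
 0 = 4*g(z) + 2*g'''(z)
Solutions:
 g(z) = C3*exp(-2^(1/3)*z) + (C1*sin(2^(1/3)*sqrt(3)*z/2) + C2*cos(2^(1/3)*sqrt(3)*z/2))*exp(2^(1/3)*z/2)


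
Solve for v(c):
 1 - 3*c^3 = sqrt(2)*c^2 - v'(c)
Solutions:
 v(c) = C1 + 3*c^4/4 + sqrt(2)*c^3/3 - c


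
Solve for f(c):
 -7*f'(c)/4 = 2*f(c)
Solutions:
 f(c) = C1*exp(-8*c/7)


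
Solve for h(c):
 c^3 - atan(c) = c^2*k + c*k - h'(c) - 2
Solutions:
 h(c) = C1 - c^4/4 + c^3*k/3 + c^2*k/2 + c*atan(c) - 2*c - log(c^2 + 1)/2


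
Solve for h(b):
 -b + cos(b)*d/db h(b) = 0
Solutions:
 h(b) = C1 + Integral(b/cos(b), b)


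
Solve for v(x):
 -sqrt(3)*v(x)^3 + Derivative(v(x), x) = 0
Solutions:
 v(x) = -sqrt(2)*sqrt(-1/(C1 + sqrt(3)*x))/2
 v(x) = sqrt(2)*sqrt(-1/(C1 + sqrt(3)*x))/2


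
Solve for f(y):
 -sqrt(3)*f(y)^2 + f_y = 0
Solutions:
 f(y) = -1/(C1 + sqrt(3)*y)


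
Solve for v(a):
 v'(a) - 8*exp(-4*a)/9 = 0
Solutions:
 v(a) = C1 - 2*exp(-4*a)/9


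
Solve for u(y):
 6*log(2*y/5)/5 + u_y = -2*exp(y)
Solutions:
 u(y) = C1 - 6*y*log(y)/5 + 6*y*(-log(2) + 1 + log(5))/5 - 2*exp(y)


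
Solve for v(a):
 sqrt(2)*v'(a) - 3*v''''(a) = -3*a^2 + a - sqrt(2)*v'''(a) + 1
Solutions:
 v(a) = C1 + C2*exp(a*(-2^(2/3)*(9*sqrt(1506) + 247*sqrt(2))^(1/3) - 4*2^(1/3)/(9*sqrt(1506) + 247*sqrt(2))^(1/3) + 4*sqrt(2))/36)*sin(2^(1/3)*sqrt(3)*a*(-2^(1/3)*(9*sqrt(1506) + 247*sqrt(2))^(1/3) + 4/(9*sqrt(1506) + 247*sqrt(2))^(1/3))/36) + C3*exp(a*(-2^(2/3)*(9*sqrt(1506) + 247*sqrt(2))^(1/3) - 4*2^(1/3)/(9*sqrt(1506) + 247*sqrt(2))^(1/3) + 4*sqrt(2))/36)*cos(2^(1/3)*sqrt(3)*a*(-2^(1/3)*(9*sqrt(1506) + 247*sqrt(2))^(1/3) + 4/(9*sqrt(1506) + 247*sqrt(2))^(1/3))/36) + C4*exp(a*(4*2^(1/3)/(9*sqrt(1506) + 247*sqrt(2))^(1/3) + 2*sqrt(2) + 2^(2/3)*(9*sqrt(1506) + 247*sqrt(2))^(1/3))/18) - sqrt(2)*a^3/2 + sqrt(2)*a^2/4 + 7*sqrt(2)*a/2


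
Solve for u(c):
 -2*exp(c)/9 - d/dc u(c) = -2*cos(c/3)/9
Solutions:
 u(c) = C1 - 2*exp(c)/9 + 2*sin(c/3)/3


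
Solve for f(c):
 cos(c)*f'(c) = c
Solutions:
 f(c) = C1 + Integral(c/cos(c), c)


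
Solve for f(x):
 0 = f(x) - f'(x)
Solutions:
 f(x) = C1*exp(x)


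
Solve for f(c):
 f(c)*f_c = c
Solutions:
 f(c) = -sqrt(C1 + c^2)
 f(c) = sqrt(C1 + c^2)


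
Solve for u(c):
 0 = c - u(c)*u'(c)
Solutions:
 u(c) = -sqrt(C1 + c^2)
 u(c) = sqrt(C1 + c^2)


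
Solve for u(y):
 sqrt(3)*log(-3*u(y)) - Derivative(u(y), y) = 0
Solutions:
 -sqrt(3)*Integral(1/(log(-_y) + log(3)), (_y, u(y)))/3 = C1 - y


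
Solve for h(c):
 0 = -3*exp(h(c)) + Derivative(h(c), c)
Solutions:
 h(c) = log(-1/(C1 + 3*c))


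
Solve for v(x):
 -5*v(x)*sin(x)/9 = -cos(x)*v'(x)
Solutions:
 v(x) = C1/cos(x)^(5/9)


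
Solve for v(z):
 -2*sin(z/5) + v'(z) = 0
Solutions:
 v(z) = C1 - 10*cos(z/5)


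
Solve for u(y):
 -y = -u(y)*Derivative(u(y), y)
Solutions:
 u(y) = -sqrt(C1 + y^2)
 u(y) = sqrt(C1 + y^2)


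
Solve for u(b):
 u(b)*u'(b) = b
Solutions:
 u(b) = -sqrt(C1 + b^2)
 u(b) = sqrt(C1 + b^2)


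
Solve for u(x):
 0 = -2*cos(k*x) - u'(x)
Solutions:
 u(x) = C1 - 2*sin(k*x)/k


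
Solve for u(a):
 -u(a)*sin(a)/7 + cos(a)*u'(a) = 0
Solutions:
 u(a) = C1/cos(a)^(1/7)


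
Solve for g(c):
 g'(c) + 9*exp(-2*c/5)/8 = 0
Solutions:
 g(c) = C1 + 45*exp(-2*c/5)/16


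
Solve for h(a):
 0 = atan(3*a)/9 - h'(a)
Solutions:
 h(a) = C1 + a*atan(3*a)/9 - log(9*a^2 + 1)/54


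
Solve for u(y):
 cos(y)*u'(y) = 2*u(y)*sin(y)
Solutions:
 u(y) = C1/cos(y)^2


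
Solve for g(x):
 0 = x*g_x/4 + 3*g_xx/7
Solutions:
 g(x) = C1 + C2*erf(sqrt(42)*x/12)


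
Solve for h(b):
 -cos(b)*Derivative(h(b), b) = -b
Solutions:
 h(b) = C1 + Integral(b/cos(b), b)


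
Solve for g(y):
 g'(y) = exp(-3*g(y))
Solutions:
 g(y) = log(C1 + 3*y)/3
 g(y) = log((-3^(1/3) - 3^(5/6)*I)*(C1 + y)^(1/3)/2)
 g(y) = log((-3^(1/3) + 3^(5/6)*I)*(C1 + y)^(1/3)/2)


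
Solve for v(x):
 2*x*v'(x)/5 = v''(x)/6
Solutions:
 v(x) = C1 + C2*erfi(sqrt(30)*x/5)


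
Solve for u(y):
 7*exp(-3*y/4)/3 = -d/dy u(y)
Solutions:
 u(y) = C1 + 28*exp(-3*y/4)/9


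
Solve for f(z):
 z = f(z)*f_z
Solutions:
 f(z) = -sqrt(C1 + z^2)
 f(z) = sqrt(C1 + z^2)


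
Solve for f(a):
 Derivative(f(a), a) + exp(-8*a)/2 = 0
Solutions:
 f(a) = C1 + exp(-8*a)/16


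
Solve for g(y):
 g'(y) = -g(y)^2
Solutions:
 g(y) = 1/(C1 + y)


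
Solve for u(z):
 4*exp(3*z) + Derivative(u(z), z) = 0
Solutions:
 u(z) = C1 - 4*exp(3*z)/3


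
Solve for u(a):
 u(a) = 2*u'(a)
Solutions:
 u(a) = C1*exp(a/2)


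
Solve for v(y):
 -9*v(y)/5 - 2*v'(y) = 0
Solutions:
 v(y) = C1*exp(-9*y/10)


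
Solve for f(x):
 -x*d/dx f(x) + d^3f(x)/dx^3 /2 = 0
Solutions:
 f(x) = C1 + Integral(C2*airyai(2^(1/3)*x) + C3*airybi(2^(1/3)*x), x)


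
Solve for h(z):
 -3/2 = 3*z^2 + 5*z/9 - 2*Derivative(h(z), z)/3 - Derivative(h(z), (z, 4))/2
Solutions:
 h(z) = C1 + C4*exp(-6^(2/3)*z/3) + 3*z^3/2 + 5*z^2/12 + 9*z/4 + (C2*sin(2^(2/3)*3^(1/6)*z/2) + C3*cos(2^(2/3)*3^(1/6)*z/2))*exp(6^(2/3)*z/6)


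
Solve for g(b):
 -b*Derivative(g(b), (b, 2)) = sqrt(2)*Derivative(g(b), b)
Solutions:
 g(b) = C1 + C2*b^(1 - sqrt(2))


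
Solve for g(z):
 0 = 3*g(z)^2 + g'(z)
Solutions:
 g(z) = 1/(C1 + 3*z)


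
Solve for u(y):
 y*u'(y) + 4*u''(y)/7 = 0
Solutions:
 u(y) = C1 + C2*erf(sqrt(14)*y/4)


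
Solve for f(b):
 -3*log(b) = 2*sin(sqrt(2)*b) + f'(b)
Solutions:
 f(b) = C1 - 3*b*log(b) + 3*b + sqrt(2)*cos(sqrt(2)*b)


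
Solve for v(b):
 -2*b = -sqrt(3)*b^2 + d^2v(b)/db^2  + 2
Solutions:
 v(b) = C1 + C2*b + sqrt(3)*b^4/12 - b^3/3 - b^2


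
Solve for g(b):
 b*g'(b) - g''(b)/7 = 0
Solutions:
 g(b) = C1 + C2*erfi(sqrt(14)*b/2)


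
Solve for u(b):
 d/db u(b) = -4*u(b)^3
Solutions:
 u(b) = -sqrt(2)*sqrt(-1/(C1 - 4*b))/2
 u(b) = sqrt(2)*sqrt(-1/(C1 - 4*b))/2


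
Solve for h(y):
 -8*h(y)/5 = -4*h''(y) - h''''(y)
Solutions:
 h(y) = C1*exp(-y*sqrt(-2 + 2*sqrt(35)/5)) + C2*exp(y*sqrt(-2 + 2*sqrt(35)/5)) + C3*sin(y*sqrt(2 + 2*sqrt(35)/5)) + C4*cos(y*sqrt(2 + 2*sqrt(35)/5))


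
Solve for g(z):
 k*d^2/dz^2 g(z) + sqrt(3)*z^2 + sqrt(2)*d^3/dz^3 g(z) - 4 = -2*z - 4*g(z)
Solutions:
 g(z) = C1*exp(-z*(2^(5/6)*k^2/(2*(k^3/4 + sqrt(-k^6 + (k^3 + 108)^2)/4 + 27)^(1/3)) + sqrt(2)*k + 2*2^(1/6)*(k^3/4 + sqrt(-k^6 + (k^3 + 108)^2)/4 + 27)^(1/3))/6) + C2*exp(z*(-2^(5/6)*k^2/((-1 + sqrt(3)*I)*(k^3/4 + sqrt(-k^6 + (k^3 + 108)^2)/4 + 27)^(1/3)) - sqrt(2)*k + 2^(1/6)*(k^3/4 + sqrt(-k^6 + (k^3 + 108)^2)/4 + 27)^(1/3) - 2^(1/6)*sqrt(3)*I*(k^3/4 + sqrt(-k^6 + (k^3 + 108)^2)/4 + 27)^(1/3))/6) + C3*exp(z*(2^(5/6)*k^2/((1 + sqrt(3)*I)*(k^3/4 + sqrt(-k^6 + (k^3 + 108)^2)/4 + 27)^(1/3)) - sqrt(2)*k + 2^(1/6)*(k^3/4 + sqrt(-k^6 + (k^3 + 108)^2)/4 + 27)^(1/3) + 2^(1/6)*sqrt(3)*I*(k^3/4 + sqrt(-k^6 + (k^3 + 108)^2)/4 + 27)^(1/3))/6) + sqrt(3)*k/8 - sqrt(3)*z^2/4 - z/2 + 1


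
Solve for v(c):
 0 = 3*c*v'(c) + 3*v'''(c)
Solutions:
 v(c) = C1 + Integral(C2*airyai(-c) + C3*airybi(-c), c)


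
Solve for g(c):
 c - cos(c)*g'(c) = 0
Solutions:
 g(c) = C1 + Integral(c/cos(c), c)


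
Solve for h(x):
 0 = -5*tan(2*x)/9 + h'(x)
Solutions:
 h(x) = C1 - 5*log(cos(2*x))/18


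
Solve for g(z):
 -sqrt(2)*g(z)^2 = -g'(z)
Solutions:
 g(z) = -1/(C1 + sqrt(2)*z)


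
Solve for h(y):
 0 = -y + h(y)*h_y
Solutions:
 h(y) = -sqrt(C1 + y^2)
 h(y) = sqrt(C1 + y^2)


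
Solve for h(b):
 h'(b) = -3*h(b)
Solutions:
 h(b) = C1*exp(-3*b)


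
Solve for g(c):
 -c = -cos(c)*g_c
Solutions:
 g(c) = C1 + Integral(c/cos(c), c)


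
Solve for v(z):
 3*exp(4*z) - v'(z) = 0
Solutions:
 v(z) = C1 + 3*exp(4*z)/4


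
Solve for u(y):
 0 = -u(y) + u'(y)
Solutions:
 u(y) = C1*exp(y)


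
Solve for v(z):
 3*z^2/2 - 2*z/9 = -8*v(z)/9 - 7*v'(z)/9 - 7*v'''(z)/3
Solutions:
 v(z) = C1*exp(7^(1/3)*z*(-7/(36 + sqrt(1345))^(1/3) + 7^(1/3)*(36 + sqrt(1345))^(1/3))/42)*sin(sqrt(3)*7^(1/3)*z*(7/(36 + sqrt(1345))^(1/3) + 7^(1/3)*(36 + sqrt(1345))^(1/3))/42) + C2*exp(7^(1/3)*z*(-7/(36 + sqrt(1345))^(1/3) + 7^(1/3)*(36 + sqrt(1345))^(1/3))/42)*cos(sqrt(3)*7^(1/3)*z*(7/(36 + sqrt(1345))^(1/3) + 7^(1/3)*(36 + sqrt(1345))^(1/3))/42) + C3*exp(-7^(1/3)*z*(-7/(36 + sqrt(1345))^(1/3) + 7^(1/3)*(36 + sqrt(1345))^(1/3))/21) - 27*z^2/16 + 205*z/64 - 1435/512


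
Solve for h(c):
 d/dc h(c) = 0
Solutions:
 h(c) = C1


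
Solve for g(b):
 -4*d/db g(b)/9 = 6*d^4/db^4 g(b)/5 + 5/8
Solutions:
 g(b) = C1 + C4*exp(-10^(1/3)*b/3) - 45*b/32 + (C2*sin(10^(1/3)*sqrt(3)*b/6) + C3*cos(10^(1/3)*sqrt(3)*b/6))*exp(10^(1/3)*b/6)


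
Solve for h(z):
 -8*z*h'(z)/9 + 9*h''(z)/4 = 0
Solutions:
 h(z) = C1 + C2*erfi(4*z/9)


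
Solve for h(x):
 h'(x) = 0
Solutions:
 h(x) = C1


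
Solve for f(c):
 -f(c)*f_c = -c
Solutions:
 f(c) = -sqrt(C1 + c^2)
 f(c) = sqrt(C1 + c^2)


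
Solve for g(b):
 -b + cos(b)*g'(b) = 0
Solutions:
 g(b) = C1 + Integral(b/cos(b), b)


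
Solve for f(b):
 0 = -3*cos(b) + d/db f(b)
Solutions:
 f(b) = C1 + 3*sin(b)


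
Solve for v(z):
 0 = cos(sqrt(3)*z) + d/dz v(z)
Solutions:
 v(z) = C1 - sqrt(3)*sin(sqrt(3)*z)/3


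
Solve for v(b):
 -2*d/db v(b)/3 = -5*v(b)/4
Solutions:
 v(b) = C1*exp(15*b/8)


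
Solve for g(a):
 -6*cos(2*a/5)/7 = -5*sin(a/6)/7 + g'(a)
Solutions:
 g(a) = C1 - 15*sin(2*a/5)/7 - 30*cos(a/6)/7


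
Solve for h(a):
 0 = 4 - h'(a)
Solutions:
 h(a) = C1 + 4*a


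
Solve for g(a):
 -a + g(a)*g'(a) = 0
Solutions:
 g(a) = -sqrt(C1 + a^2)
 g(a) = sqrt(C1 + a^2)


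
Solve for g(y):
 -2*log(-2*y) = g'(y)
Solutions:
 g(y) = C1 - 2*y*log(-y) + 2*y*(1 - log(2))


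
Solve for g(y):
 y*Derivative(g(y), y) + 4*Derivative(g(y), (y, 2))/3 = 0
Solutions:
 g(y) = C1 + C2*erf(sqrt(6)*y/4)


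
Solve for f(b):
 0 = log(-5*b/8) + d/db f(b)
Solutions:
 f(b) = C1 - b*log(-b) + b*(-log(5) + 1 + 3*log(2))


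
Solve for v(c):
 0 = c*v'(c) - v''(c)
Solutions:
 v(c) = C1 + C2*erfi(sqrt(2)*c/2)


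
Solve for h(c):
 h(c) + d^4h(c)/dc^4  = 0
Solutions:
 h(c) = (C1*sin(sqrt(2)*c/2) + C2*cos(sqrt(2)*c/2))*exp(-sqrt(2)*c/2) + (C3*sin(sqrt(2)*c/2) + C4*cos(sqrt(2)*c/2))*exp(sqrt(2)*c/2)


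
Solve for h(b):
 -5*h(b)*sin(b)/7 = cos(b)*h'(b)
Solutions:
 h(b) = C1*cos(b)^(5/7)


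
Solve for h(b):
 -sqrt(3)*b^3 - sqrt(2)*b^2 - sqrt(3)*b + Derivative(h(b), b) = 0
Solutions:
 h(b) = C1 + sqrt(3)*b^4/4 + sqrt(2)*b^3/3 + sqrt(3)*b^2/2


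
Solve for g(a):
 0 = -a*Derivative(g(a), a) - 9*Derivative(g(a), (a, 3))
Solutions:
 g(a) = C1 + Integral(C2*airyai(-3^(1/3)*a/3) + C3*airybi(-3^(1/3)*a/3), a)


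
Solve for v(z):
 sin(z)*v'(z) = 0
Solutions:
 v(z) = C1


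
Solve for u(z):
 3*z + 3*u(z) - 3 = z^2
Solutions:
 u(z) = z^2/3 - z + 1


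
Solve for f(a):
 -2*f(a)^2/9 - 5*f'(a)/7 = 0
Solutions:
 f(a) = 45/(C1 + 14*a)


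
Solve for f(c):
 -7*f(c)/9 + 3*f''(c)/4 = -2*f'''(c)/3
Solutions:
 f(c) = C1*exp(-c*(27*3^(1/3)/(16*sqrt(2569) + 815)^(1/3) + 18 + 3^(2/3)*(16*sqrt(2569) + 815)^(1/3))/48)*sin(3^(1/6)*c*(-(16*sqrt(2569) + 815)^(1/3) + 9*3^(2/3)/(16*sqrt(2569) + 815)^(1/3))/16) + C2*exp(-c*(27*3^(1/3)/(16*sqrt(2569) + 815)^(1/3) + 18 + 3^(2/3)*(16*sqrt(2569) + 815)^(1/3))/48)*cos(3^(1/6)*c*(-(16*sqrt(2569) + 815)^(1/3) + 9*3^(2/3)/(16*sqrt(2569) + 815)^(1/3))/16) + C3*exp(c*(-9 + 27*3^(1/3)/(16*sqrt(2569) + 815)^(1/3) + 3^(2/3)*(16*sqrt(2569) + 815)^(1/3))/24)


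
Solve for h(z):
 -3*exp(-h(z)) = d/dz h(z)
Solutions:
 h(z) = log(C1 - 3*z)


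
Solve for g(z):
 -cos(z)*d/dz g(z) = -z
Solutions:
 g(z) = C1 + Integral(z/cos(z), z)


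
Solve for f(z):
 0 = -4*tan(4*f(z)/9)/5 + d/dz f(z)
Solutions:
 f(z) = -9*asin(C1*exp(16*z/45))/4 + 9*pi/4
 f(z) = 9*asin(C1*exp(16*z/45))/4


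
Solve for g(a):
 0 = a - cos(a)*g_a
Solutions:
 g(a) = C1 + Integral(a/cos(a), a)


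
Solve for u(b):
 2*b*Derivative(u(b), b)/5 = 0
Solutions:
 u(b) = C1


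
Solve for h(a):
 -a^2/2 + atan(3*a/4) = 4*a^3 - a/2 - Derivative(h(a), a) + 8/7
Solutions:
 h(a) = C1 + a^4 + a^3/6 - a^2/4 - a*atan(3*a/4) + 8*a/7 + 2*log(9*a^2 + 16)/3


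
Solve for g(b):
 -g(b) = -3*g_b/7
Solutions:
 g(b) = C1*exp(7*b/3)


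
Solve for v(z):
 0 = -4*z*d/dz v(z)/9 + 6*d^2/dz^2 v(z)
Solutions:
 v(z) = C1 + C2*erfi(sqrt(3)*z/9)


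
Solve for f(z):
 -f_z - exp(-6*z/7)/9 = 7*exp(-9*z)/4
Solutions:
 f(z) = C1 + 7*exp(-9*z)/36 + 7*exp(-6*z/7)/54


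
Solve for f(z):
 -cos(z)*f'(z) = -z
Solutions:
 f(z) = C1 + Integral(z/cos(z), z)


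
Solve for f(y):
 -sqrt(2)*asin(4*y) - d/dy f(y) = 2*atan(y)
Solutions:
 f(y) = C1 - 2*y*atan(y) - sqrt(2)*(y*asin(4*y) + sqrt(1 - 16*y^2)/4) + log(y^2 + 1)


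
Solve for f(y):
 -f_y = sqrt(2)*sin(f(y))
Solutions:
 f(y) = -acos((-C1 - exp(2*sqrt(2)*y))/(C1 - exp(2*sqrt(2)*y))) + 2*pi
 f(y) = acos((-C1 - exp(2*sqrt(2)*y))/(C1 - exp(2*sqrt(2)*y)))


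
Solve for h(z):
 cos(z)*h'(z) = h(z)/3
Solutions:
 h(z) = C1*(sin(z) + 1)^(1/6)/(sin(z) - 1)^(1/6)


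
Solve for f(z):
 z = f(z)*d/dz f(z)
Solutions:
 f(z) = -sqrt(C1 + z^2)
 f(z) = sqrt(C1 + z^2)


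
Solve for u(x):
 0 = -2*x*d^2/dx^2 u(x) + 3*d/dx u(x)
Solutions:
 u(x) = C1 + C2*x^(5/2)


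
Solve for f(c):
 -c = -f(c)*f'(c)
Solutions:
 f(c) = -sqrt(C1 + c^2)
 f(c) = sqrt(C1 + c^2)


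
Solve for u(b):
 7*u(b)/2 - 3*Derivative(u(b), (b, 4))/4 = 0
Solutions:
 u(b) = C1*exp(-14^(1/4)*3^(3/4)*b/3) + C2*exp(14^(1/4)*3^(3/4)*b/3) + C3*sin(14^(1/4)*3^(3/4)*b/3) + C4*cos(14^(1/4)*3^(3/4)*b/3)


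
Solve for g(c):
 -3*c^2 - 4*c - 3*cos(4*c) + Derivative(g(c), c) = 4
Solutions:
 g(c) = C1 + c^3 + 2*c^2 + 4*c + 3*sin(4*c)/4


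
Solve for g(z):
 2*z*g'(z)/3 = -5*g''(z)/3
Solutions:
 g(z) = C1 + C2*erf(sqrt(5)*z/5)


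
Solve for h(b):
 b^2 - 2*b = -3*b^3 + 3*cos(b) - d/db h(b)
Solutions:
 h(b) = C1 - 3*b^4/4 - b^3/3 + b^2 + 3*sin(b)


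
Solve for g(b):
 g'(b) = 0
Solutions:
 g(b) = C1


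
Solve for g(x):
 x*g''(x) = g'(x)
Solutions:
 g(x) = C1 + C2*x^2


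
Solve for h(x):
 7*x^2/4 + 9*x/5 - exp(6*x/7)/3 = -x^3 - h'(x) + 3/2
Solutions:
 h(x) = C1 - x^4/4 - 7*x^3/12 - 9*x^2/10 + 3*x/2 + 7*exp(6*x/7)/18


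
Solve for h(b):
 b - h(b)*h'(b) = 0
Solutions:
 h(b) = -sqrt(C1 + b^2)
 h(b) = sqrt(C1 + b^2)


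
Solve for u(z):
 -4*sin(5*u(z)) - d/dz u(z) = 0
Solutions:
 u(z) = -acos((-C1 - exp(40*z))/(C1 - exp(40*z)))/5 + 2*pi/5
 u(z) = acos((-C1 - exp(40*z))/(C1 - exp(40*z)))/5


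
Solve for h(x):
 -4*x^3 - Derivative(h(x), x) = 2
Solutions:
 h(x) = C1 - x^4 - 2*x


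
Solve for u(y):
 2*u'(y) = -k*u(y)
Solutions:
 u(y) = C1*exp(-k*y/2)


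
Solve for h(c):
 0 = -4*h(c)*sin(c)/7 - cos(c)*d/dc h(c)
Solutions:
 h(c) = C1*cos(c)^(4/7)


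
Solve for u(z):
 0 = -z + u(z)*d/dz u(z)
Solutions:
 u(z) = -sqrt(C1 + z^2)
 u(z) = sqrt(C1 + z^2)


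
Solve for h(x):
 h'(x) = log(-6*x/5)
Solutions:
 h(x) = C1 + x*log(-x) + x*(-log(5) - 1 + log(6))


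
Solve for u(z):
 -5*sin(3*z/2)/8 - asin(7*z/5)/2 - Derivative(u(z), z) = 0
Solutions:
 u(z) = C1 - z*asin(7*z/5)/2 - sqrt(25 - 49*z^2)/14 + 5*cos(3*z/2)/12


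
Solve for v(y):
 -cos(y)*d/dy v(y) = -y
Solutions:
 v(y) = C1 + Integral(y/cos(y), y)


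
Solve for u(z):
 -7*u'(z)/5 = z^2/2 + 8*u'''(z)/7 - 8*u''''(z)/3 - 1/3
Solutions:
 u(z) = C1 + C2*exp(z*(-10^(2/3)*(49*sqrt(22089) + 7283)^(1/3) - 40*10^(1/3)/(49*sqrt(22089) + 7283)^(1/3) + 40)/280)*sin(10^(1/3)*sqrt(3)*z*(-10^(1/3)*(49*sqrt(22089) + 7283)^(1/3) + 40/(49*sqrt(22089) + 7283)^(1/3))/280) + C3*exp(z*(-10^(2/3)*(49*sqrt(22089) + 7283)^(1/3) - 40*10^(1/3)/(49*sqrt(22089) + 7283)^(1/3) + 40)/280)*cos(10^(1/3)*sqrt(3)*z*(-10^(1/3)*(49*sqrt(22089) + 7283)^(1/3) + 40/(49*sqrt(22089) + 7283)^(1/3))/280) + C4*exp(z*(40*10^(1/3)/(49*sqrt(22089) + 7283)^(1/3) + 20 + 10^(2/3)*(49*sqrt(22089) + 7283)^(1/3))/140) - 5*z^3/42 + 845*z/1029


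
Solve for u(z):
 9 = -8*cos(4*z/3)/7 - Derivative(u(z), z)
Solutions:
 u(z) = C1 - 9*z - 6*sin(4*z/3)/7


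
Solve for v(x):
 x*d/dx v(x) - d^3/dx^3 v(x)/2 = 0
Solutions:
 v(x) = C1 + Integral(C2*airyai(2^(1/3)*x) + C3*airybi(2^(1/3)*x), x)


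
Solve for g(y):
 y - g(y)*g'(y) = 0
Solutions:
 g(y) = -sqrt(C1 + y^2)
 g(y) = sqrt(C1 + y^2)


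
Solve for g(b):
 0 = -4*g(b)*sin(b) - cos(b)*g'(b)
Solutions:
 g(b) = C1*cos(b)^4


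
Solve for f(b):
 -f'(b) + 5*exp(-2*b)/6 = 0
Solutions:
 f(b) = C1 - 5*exp(-2*b)/12


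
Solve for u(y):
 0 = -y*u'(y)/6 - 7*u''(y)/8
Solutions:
 u(y) = C1 + C2*erf(sqrt(42)*y/21)


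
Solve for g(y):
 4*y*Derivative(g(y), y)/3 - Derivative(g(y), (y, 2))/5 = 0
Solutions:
 g(y) = C1 + C2*erfi(sqrt(30)*y/3)


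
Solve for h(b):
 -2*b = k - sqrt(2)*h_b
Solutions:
 h(b) = C1 + sqrt(2)*b^2/2 + sqrt(2)*b*k/2


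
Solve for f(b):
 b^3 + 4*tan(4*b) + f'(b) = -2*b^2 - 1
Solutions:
 f(b) = C1 - b^4/4 - 2*b^3/3 - b + log(cos(4*b))


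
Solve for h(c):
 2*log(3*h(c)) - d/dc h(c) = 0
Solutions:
 -Integral(1/(log(_y) + log(3)), (_y, h(c)))/2 = C1 - c


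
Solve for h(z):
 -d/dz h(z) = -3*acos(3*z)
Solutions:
 h(z) = C1 + 3*z*acos(3*z) - sqrt(1 - 9*z^2)


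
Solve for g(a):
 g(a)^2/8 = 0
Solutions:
 g(a) = 0


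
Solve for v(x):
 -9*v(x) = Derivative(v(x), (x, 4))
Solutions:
 v(x) = (C1*sin(sqrt(6)*x/2) + C2*cos(sqrt(6)*x/2))*exp(-sqrt(6)*x/2) + (C3*sin(sqrt(6)*x/2) + C4*cos(sqrt(6)*x/2))*exp(sqrt(6)*x/2)


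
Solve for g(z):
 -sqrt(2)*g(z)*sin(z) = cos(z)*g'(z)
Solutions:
 g(z) = C1*cos(z)^(sqrt(2))


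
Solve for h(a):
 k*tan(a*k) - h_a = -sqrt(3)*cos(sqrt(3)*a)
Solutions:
 h(a) = C1 + k*Piecewise((-log(cos(a*k))/k, Ne(k, 0)), (0, True)) + sin(sqrt(3)*a)


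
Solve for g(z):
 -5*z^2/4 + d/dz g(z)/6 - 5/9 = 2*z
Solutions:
 g(z) = C1 + 5*z^3/2 + 6*z^2 + 10*z/3


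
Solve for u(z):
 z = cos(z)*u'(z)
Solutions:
 u(z) = C1 + Integral(z/cos(z), z)


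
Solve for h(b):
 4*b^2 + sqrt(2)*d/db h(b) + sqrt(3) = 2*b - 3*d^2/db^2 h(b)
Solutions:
 h(b) = C1 + C2*exp(-sqrt(2)*b/3) - 2*sqrt(2)*b^3/3 + sqrt(2)*b^2/2 + 6*b^2 - 18*sqrt(2)*b - 3*b - sqrt(6)*b/2


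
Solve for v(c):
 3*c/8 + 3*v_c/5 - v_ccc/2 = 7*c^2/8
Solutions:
 v(c) = C1 + C2*exp(-sqrt(30)*c/5) + C3*exp(sqrt(30)*c/5) + 35*c^3/72 - 5*c^2/16 + 175*c/72


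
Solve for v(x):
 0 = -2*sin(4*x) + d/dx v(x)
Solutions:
 v(x) = C1 - cos(4*x)/2


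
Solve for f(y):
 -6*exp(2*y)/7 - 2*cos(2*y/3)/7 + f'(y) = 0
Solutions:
 f(y) = C1 + 3*exp(2*y)/7 + 3*sin(2*y/3)/7


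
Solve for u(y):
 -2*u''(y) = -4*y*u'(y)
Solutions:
 u(y) = C1 + C2*erfi(y)


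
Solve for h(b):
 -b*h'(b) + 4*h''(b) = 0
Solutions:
 h(b) = C1 + C2*erfi(sqrt(2)*b/4)


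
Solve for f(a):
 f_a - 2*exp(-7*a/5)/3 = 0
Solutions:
 f(a) = C1 - 10*exp(-7*a/5)/21


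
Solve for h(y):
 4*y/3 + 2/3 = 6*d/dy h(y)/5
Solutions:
 h(y) = C1 + 5*y^2/9 + 5*y/9


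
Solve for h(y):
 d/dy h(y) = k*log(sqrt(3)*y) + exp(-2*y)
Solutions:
 h(y) = C1 + k*y*log(y) + k*y*(-1 + log(3)/2) - exp(-2*y)/2


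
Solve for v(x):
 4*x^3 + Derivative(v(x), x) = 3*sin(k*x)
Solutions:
 v(x) = C1 - x^4 - 3*cos(k*x)/k


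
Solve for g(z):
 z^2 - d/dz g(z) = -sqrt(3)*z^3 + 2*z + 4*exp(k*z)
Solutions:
 g(z) = C1 + sqrt(3)*z^4/4 + z^3/3 - z^2 - 4*exp(k*z)/k


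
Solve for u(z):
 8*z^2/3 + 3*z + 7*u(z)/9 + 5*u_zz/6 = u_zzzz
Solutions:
 u(z) = C1*exp(-sqrt(3)*z*sqrt(5 + sqrt(137))/6) + C2*exp(sqrt(3)*z*sqrt(5 + sqrt(137))/6) + C3*sin(sqrt(3)*z*sqrt(-5 + sqrt(137))/6) + C4*cos(sqrt(3)*z*sqrt(-5 + sqrt(137))/6) - 24*z^2/7 - 27*z/7 + 360/49


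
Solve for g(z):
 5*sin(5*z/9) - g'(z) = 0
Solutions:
 g(z) = C1 - 9*cos(5*z/9)


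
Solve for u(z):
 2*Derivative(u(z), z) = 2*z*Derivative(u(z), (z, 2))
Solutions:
 u(z) = C1 + C2*z^2


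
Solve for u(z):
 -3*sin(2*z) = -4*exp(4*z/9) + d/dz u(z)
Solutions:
 u(z) = C1 + 9*exp(4*z/9) + 3*cos(2*z)/2


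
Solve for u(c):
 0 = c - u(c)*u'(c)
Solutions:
 u(c) = -sqrt(C1 + c^2)
 u(c) = sqrt(C1 + c^2)


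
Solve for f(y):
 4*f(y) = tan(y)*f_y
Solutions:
 f(y) = C1*sin(y)^4


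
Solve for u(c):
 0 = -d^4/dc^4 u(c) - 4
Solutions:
 u(c) = C1 + C2*c + C3*c^2 + C4*c^3 - c^4/6


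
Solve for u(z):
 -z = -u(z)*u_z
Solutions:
 u(z) = -sqrt(C1 + z^2)
 u(z) = sqrt(C1 + z^2)


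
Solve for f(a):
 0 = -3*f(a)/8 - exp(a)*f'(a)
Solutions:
 f(a) = C1*exp(3*exp(-a)/8)


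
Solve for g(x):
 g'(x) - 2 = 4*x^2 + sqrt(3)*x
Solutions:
 g(x) = C1 + 4*x^3/3 + sqrt(3)*x^2/2 + 2*x


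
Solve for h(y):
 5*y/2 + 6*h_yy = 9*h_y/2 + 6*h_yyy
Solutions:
 h(y) = C1 + 5*y^2/18 + 20*y/27 + (C2*sin(sqrt(2)*y/2) + C3*cos(sqrt(2)*y/2))*exp(y/2)


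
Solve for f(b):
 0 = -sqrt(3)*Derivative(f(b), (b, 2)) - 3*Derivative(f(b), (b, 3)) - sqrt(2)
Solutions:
 f(b) = C1 + C2*b + C3*exp(-sqrt(3)*b/3) - sqrt(6)*b^2/6


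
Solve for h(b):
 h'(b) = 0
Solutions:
 h(b) = C1


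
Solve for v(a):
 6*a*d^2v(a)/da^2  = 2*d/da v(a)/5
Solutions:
 v(a) = C1 + C2*a^(16/15)


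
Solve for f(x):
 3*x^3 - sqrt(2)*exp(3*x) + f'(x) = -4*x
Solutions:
 f(x) = C1 - 3*x^4/4 - 2*x^2 + sqrt(2)*exp(3*x)/3


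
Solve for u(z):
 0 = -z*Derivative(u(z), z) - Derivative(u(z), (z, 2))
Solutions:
 u(z) = C1 + C2*erf(sqrt(2)*z/2)


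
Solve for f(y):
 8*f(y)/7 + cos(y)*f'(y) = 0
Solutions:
 f(y) = C1*(sin(y) - 1)^(4/7)/(sin(y) + 1)^(4/7)


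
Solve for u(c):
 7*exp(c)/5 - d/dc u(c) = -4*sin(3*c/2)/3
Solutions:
 u(c) = C1 + 7*exp(c)/5 - 8*cos(3*c/2)/9
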